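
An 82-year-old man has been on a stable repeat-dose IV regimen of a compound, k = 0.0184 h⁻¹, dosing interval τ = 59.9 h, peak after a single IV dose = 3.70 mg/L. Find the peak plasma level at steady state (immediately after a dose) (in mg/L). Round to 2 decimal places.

e^(−kτ) = e^(−0.01840 × 59.9) = 0.3322
Accumulation ratio R = 1 / (1 − e^(−kτ)) = 1 / (1 − 0.3322) = 1.497
Steady-state peak = C₀ × R = 3.70 × 1.497 = 5.539 mg/L

5.54 mg/L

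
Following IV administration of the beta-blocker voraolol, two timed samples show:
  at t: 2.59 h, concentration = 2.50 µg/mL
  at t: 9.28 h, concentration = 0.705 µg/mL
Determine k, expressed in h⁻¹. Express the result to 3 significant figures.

k = ln(C₁/C₂) / (t₂ − t₁) = ln(2.50/0.705) / (9.28 − 2.59)
  = 1.266 / 6.690 = 0.1892 h⁻¹

0.189 h⁻¹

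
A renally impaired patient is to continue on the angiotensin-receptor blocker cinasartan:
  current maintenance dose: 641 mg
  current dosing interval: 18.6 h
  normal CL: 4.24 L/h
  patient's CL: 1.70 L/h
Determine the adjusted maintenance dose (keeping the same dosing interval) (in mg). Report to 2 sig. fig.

To keep the same average steady-state level, dosing rate must scale with clearance.
CL ratio = 1.70 / 4.24 = 0.4009
New dose (same interval) = 641 × 0.4009 = 257.0 mg

260 mg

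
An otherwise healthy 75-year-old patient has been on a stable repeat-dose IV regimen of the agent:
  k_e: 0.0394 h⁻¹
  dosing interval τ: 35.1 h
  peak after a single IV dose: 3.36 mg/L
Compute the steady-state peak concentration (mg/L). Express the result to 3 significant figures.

e^(−kτ) = e^(−0.03940 × 35.1) = 0.2508
Accumulation ratio R = 1 / (1 − e^(−kτ)) = 1 / (1 − 0.2508) = 1.335
Steady-state peak = C₀ × R = 3.36 × 1.335 = 4.486 mg/L

4.49 mg/L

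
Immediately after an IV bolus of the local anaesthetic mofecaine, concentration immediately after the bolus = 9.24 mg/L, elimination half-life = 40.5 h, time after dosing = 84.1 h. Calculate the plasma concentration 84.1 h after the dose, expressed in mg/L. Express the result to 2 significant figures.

k = ln2 / t½ = 0.693147 / 40.5 = 0.01711 h⁻¹
C = C₀ · e^(−k·t) = 9.240 × e^(−0.01711 × 84.1)
  = 9.240 × 0.2372 = 2.192 mg/L

2.2 mg/L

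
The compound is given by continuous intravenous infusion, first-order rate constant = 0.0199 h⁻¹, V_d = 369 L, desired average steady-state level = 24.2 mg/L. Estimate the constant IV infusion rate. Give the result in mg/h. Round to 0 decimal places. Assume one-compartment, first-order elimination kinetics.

178 mg/h

CL = k × Vd = 0.01990 × 369 = 7.343 L/h
At steady state, infusion rate R₀ = Css × CL = 24.2 × 7.343 = 177.7 mg/h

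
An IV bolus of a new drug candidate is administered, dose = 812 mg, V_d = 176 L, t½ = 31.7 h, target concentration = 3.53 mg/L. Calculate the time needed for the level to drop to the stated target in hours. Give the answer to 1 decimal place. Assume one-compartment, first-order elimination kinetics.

12.2 h

C₀ = Dose / Vd = 812.0 / 176 = 4.614 mg/L
k = ln2 / t½ = 0.693147 / 31.7 = 0.02187 h⁻¹
t = ln(C₀ / C) / k = ln(4.614 / 3.53) / 0.02187
  = ln(1.307) / 0.02187 = 0.2677 / 0.02187 = 12.24 h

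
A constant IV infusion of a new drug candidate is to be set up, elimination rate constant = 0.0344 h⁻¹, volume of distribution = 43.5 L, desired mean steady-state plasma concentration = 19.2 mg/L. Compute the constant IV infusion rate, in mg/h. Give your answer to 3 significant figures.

28.7 mg/h

CL = k × Vd = 0.03440 × 43.5 = 1.496 L/h
At steady state, infusion rate R₀ = Css × CL = 19.2 × 1.496 = 28.72 mg/h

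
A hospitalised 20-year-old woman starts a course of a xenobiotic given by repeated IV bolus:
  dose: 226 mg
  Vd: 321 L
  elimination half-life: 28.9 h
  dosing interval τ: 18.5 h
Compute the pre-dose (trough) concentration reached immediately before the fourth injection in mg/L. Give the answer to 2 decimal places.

C₀ per dose = Dose / Vd = 226 / 321 = 0.7040 mg/L
k = ln2 / t½ = 0.693147 / 28.9 = 0.02398 h⁻¹
Fraction remaining after one interval: r = e^(−kτ) = e^(−0.02398 × 18.5) = 0.6417
Before dose 4, 3 doses have been given (aged 1τ, 2τ, 3τ).
C_trough = C₀ × (r + r² + … + r^3) = C₀ × r(1−r^3)/(1−r)
        = 0.7040 × 0.6417 × (1 − 0.2642) / (1 − 0.6417) = 0.9277 mg/L

0.93 mg/L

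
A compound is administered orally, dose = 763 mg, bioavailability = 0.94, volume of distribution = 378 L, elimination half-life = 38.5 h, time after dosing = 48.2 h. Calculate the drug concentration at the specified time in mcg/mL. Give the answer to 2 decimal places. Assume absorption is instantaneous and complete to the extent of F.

0.80 mcg/mL

Amount reaching circulation = F × Dose = 0.94 × 763.0 = 717.2 mg
C₀ = F·Dose / Vd = 717.2 / 378 = 1.897 mg/L
k = ln2 / t½ = 0.693147 / 38.5 = 0.01800 h⁻¹
C = C₀ · e^(−k·t) = 1.897 × e^(−0.01800 × 48.2)
  = 1.897 × 0.4200 = 0.7967 mg/L
(0.7967 mg/L = 0.7967 mcg/mL)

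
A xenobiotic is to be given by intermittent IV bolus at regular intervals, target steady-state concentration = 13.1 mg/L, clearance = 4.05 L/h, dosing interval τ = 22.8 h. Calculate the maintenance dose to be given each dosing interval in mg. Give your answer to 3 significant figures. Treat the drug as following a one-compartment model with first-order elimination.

At steady state, Dose/τ = Css × CL.
Dose = Css × CL × τ = 13.1 × 4.050 × 22.8 = 1210 mg

1210 mg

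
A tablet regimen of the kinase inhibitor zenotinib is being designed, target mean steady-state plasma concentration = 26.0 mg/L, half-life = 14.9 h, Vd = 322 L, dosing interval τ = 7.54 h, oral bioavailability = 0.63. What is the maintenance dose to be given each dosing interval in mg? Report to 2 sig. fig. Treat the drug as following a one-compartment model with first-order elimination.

4700 mg

k = ln2 / t½ = 0.693147 / 14.9 = 0.04652 h⁻¹
CL = k × Vd = 0.04652 × 322 = 14.98 L/h
At steady state, F × (Dose/τ) = Css × CL.
Dose = Css × CL × τ / F = 26.0 × 14.98 × 7.54 / 0.63 = 4661 mg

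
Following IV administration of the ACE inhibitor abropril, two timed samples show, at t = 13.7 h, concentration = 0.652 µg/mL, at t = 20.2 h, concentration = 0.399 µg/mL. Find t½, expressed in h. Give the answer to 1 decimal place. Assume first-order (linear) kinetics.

k = ln(C₁/C₂) / (t₂ − t₁) = ln(0.652/0.399) / (20.2 − 13.7)
  = 0.4911 / 6.500 = 0.07555 h⁻¹
t½ = ln2 / k = 0.693147 / 0.07555 = 9.175 h

9.2 h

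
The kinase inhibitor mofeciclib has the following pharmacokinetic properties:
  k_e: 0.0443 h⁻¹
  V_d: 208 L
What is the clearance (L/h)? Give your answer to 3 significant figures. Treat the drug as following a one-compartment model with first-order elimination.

CL = k × Vd = 0.0443 × 208 = 9.214 L/h

9.21 L/h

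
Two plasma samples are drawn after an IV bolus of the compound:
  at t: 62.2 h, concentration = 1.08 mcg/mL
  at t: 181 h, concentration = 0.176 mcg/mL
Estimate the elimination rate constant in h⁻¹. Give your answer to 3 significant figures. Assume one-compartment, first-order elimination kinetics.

k = ln(C₁/C₂) / (t₂ − t₁) = ln(1.08/0.176) / (181 − 62.2)
  = 1.814 / 118.8 = 0.01527 h⁻¹

0.0153 h⁻¹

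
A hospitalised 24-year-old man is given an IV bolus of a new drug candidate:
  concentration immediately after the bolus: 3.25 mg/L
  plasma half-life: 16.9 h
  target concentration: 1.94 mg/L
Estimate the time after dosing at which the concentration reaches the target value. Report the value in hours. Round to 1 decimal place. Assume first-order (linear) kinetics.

12.6 h

k = ln2 / t½ = 0.693147 / 16.9 = 0.04101 h⁻¹
t = ln(C₀ / C) / k = ln(3.250 / 1.94) / 0.04101
  = ln(1.675) / 0.04101 = 0.5158 / 0.04101 = 12.58 h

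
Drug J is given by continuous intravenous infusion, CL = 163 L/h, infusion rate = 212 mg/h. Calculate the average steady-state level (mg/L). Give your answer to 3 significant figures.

At steady state Css = R₀ / CL = 212 / 163.0 = 1.301 mg/L

1.30 mg/L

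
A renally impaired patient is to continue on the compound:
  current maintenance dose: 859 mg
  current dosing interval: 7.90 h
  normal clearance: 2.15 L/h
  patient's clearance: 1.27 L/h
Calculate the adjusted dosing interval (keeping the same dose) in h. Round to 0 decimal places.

To keep the same average steady-state level, dosing rate must scale with clearance.
CL ratio = 1.27 / 2.15 = 0.5907
New interval (same dose) = 7.90 / 0.5907 = 13.37 h

13 h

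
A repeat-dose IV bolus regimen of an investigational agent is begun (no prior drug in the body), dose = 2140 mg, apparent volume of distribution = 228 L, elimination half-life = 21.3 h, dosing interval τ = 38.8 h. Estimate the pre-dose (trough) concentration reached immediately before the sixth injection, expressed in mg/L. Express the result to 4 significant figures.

C₀ per dose = Dose / Vd = 2140 / 228 = 9.386 mg/L
k = ln2 / t½ = 0.693147 / 21.3 = 0.03254 h⁻¹
Fraction remaining after one interval: r = e^(−kτ) = e^(−0.03254 × 38.8) = 0.2829
Before dose 6, 5 doses have been given (aged 1τ, 2τ, 3τ, 4τ, 5τ).
C_trough = C₀ × (r + r² + … + r^5) = C₀ × r(1−r^5)/(1−r)
        = 9.386 × 0.2829 × (1 − 0.001812) / (1 − 0.2829) = 3.696 mg/L

3.696 mg/L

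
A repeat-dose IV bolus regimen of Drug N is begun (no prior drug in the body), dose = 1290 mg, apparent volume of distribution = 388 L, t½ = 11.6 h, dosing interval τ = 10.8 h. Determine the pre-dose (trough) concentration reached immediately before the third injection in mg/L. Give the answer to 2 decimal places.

C₀ per dose = Dose / Vd = 1290 / 388 = 3.325 mg/L
k = ln2 / t½ = 0.693147 / 11.6 = 0.05975 h⁻¹
Fraction remaining after one interval: r = e^(−kτ) = e^(−0.05975 × 10.8) = 0.5245
Before dose 3, 2 doses have been given (aged 1τ, 2τ).
C_trough = C₀ × (r + r²) = 3.325 × (0.5245 + 0.2751) = 2.659 mg/L

2.66 mg/L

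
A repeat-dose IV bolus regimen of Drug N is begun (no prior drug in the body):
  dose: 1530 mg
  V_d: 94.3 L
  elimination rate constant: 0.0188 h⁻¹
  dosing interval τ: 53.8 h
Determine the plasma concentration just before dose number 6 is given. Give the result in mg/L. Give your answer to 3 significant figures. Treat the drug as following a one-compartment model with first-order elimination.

C₀ per dose = Dose / Vd = 1530 / 94.3 = 16.22 mg/L
Fraction remaining after one interval: r = e^(−kτ) = e^(−0.01880 × 53.8) = 0.3637
Before dose 6, 5 doses have been given (aged 1τ, 2τ, 3τ, 4τ, 5τ).
C_trough = C₀ × (r + r² + … + r^5) = C₀ × r(1−r^5)/(1−r)
        = 16.22 × 0.3637 × (1 − 0.006364) / (1 − 0.3637) = 9.212 mg/L

9.21 mg/L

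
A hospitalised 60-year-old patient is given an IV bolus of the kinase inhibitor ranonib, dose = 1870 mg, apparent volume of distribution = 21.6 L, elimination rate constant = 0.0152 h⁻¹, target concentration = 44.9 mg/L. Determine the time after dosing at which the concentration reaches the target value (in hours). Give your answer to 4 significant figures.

43.19 h

C₀ = Dose / Vd = 1870 / 21.6 = 86.57 mg/L
t = ln(C₀ / C) / k = ln(86.57 / 44.9) / 0.01520
  = ln(1.928) / 0.01520 = 0.6565 / 0.01520 = 43.19 h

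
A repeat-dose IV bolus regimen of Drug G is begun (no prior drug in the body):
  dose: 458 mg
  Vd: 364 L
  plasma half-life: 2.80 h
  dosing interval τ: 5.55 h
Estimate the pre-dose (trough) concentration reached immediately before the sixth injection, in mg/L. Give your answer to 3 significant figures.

C₀ per dose = Dose / Vd = 458 / 364 = 1.258 mg/L
k = ln2 / t½ = 0.693147 / 2.80 = 0.2476 h⁻¹
Fraction remaining after one interval: r = e^(−kτ) = e^(−0.2476 × 5.55) = 0.2530
Before dose 6, 5 doses have been given (aged 1τ, 2τ, 3τ, 4τ, 5τ).
C_trough = C₀ × (r + r² + … + r^5) = C₀ × r(1−r^5)/(1−r)
        = 1.258 × 0.2530 × (1 − 0.001037) / (1 − 0.2530) = 0.4256 mg/L

0.426 mg/L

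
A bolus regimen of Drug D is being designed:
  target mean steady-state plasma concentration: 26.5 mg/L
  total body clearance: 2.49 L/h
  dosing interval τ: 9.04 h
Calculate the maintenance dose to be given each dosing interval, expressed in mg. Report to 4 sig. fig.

596.5 mg

At steady state, Dose/τ = Css × CL.
Dose = Css × CL × τ = 26.5 × 2.490 × 9.04 = 596.5 mg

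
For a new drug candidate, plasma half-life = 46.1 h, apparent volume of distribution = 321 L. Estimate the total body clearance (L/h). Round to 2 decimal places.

4.83 L/h

k = ln2 / t½ = 0.693147 / 46.1 = 0.01504 h⁻¹
CL = k × Vd = 0.01504 × 321 = 4.828 L/h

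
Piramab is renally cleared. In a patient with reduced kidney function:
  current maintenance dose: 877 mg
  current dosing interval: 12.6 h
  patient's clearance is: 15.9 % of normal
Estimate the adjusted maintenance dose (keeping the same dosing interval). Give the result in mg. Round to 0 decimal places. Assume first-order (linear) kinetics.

To keep the same average steady-state level, dosing rate must scale with clearance.
CL ratio = 15.9 / 100 = 0.1590
New dose (same interval) = 877 × 0.1590 = 139.4 mg

139 mg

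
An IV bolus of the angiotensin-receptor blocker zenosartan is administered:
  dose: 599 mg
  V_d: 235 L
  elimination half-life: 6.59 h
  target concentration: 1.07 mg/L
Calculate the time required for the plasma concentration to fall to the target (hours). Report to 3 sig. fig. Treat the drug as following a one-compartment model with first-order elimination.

C₀ = Dose / Vd = 599.0 / 235 = 2.549 mg/L
k = ln2 / t½ = 0.693147 / 6.59 = 0.1052 h⁻¹
t = ln(C₀ / C) / k = ln(2.549 / 1.07) / 0.1052
  = ln(2.382) / 0.1052 = 0.8679 / 0.1052 = 8.250 h

8.25 h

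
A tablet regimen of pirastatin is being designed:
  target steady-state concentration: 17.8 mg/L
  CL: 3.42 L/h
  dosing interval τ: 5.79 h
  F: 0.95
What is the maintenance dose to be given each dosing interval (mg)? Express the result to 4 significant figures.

At steady state, F × (Dose/τ) = Css × CL.
Dose = Css × CL × τ / F = 17.8 × 3.420 × 5.79 / 0.95 = 371.0 mg

371.0 mg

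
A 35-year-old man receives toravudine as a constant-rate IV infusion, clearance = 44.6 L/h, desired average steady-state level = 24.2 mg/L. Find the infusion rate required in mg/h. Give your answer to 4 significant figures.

1079 mg/h

At steady state, infusion rate R₀ = Css × CL = 24.2 × 44.60 = 1079 mg/h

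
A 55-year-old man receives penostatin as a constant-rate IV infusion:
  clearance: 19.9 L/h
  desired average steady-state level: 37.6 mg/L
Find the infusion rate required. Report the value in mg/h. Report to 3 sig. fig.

At steady state, infusion rate R₀ = Css × CL = 37.6 × 19.90 = 748.2 mg/h

748 mg/h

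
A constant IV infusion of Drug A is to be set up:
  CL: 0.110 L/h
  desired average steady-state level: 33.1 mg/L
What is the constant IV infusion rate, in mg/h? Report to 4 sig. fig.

At steady state, infusion rate R₀ = Css × CL = 33.1 × 0.1100 = 3.641 mg/h

3.641 mg/h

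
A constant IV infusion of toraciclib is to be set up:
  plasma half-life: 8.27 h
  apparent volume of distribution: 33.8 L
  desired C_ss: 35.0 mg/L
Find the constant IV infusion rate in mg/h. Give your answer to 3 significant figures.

k = ln2 / t½ = 0.693147 / 8.27 = 0.08381 h⁻¹
CL = k × Vd = 0.08381 × 33.8 = 2.833 L/h
At steady state, infusion rate R₀ = Css × CL = 35.0 × 2.833 = 99.16 mg/h

99.2 mg/h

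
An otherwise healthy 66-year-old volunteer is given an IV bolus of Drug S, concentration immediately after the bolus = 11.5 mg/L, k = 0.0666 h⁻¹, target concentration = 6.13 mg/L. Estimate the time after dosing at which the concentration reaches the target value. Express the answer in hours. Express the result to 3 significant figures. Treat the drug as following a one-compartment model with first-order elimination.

t = ln(C₀ / C) / k = ln(11.50 / 6.13) / 0.06660
  = ln(1.876) / 0.06660 = 0.6291 / 0.06660 = 9.446 h

9.45 h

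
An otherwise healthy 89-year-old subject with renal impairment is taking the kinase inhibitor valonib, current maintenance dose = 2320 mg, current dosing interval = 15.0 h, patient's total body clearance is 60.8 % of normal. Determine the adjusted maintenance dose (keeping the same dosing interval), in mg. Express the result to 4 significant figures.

To keep the same average steady-state level, dosing rate must scale with clearance.
CL ratio = 60.8 / 100 = 0.6080
New dose (same interval) = 2320 × 0.6080 = 1411 mg

1411 mg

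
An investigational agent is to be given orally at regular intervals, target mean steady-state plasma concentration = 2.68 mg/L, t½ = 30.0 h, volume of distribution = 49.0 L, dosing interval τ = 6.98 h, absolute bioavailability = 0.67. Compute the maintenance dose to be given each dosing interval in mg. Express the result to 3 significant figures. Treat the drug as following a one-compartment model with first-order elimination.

31.6 mg

k = ln2 / t½ = 0.693147 / 30.0 = 0.02310 h⁻¹
CL = k × Vd = 0.02310 × 49.0 = 1.132 L/h
At steady state, F × (Dose/τ) = Css × CL.
Dose = Css × CL × τ / F = 2.68 × 1.132 × 6.98 / 0.67 = 31.61 mg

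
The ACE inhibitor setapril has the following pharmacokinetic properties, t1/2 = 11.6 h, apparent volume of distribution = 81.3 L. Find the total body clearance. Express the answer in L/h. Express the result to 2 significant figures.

4.9 L/h

k = ln2 / t½ = 0.693147 / 11.6 = 0.05975 h⁻¹
CL = k × Vd = 0.05975 × 81.3 = 4.858 L/h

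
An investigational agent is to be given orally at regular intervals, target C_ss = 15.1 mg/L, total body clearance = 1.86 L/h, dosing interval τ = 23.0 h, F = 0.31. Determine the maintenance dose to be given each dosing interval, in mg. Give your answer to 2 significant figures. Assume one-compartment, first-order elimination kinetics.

At steady state, F × (Dose/τ) = Css × CL.
Dose = Css × CL × τ / F = 15.1 × 1.860 × 23.0 / 0.31 = 2084 mg

2100 mg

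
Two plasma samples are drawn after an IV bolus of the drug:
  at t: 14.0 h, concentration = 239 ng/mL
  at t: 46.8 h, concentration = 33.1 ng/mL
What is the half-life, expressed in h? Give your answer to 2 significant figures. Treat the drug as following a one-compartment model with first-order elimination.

k = ln(C₁/C₂) / (t₂ − t₁) = ln(239/33.1) / (46.8 − 14.0)
  = 1.977 / 32.80 = 0.06027 h⁻¹
t½ = ln2 / k = 0.693147 / 0.06027 = 11.50 h

12 h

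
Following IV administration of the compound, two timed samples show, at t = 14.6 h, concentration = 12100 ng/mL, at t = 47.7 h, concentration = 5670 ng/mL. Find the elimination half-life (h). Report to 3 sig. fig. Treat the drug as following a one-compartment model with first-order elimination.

30.3 h

k = ln(C₁/C₂) / (t₂ − t₁) = ln(12100/5670) / (47.7 − 14.6)
  = 0.7580 / 33.10 = 0.02290 h⁻¹
t½ = ln2 / k = 0.693147 / 0.02290 = 30.27 h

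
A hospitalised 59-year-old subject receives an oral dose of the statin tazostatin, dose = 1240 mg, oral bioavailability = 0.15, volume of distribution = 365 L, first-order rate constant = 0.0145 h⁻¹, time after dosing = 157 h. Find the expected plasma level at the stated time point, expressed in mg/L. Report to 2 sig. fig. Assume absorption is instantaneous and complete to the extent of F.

Amount reaching circulation = F × Dose = 0.15 × 1240 = 186.0 mg
C₀ = F·Dose / Vd = 186.0 / 365 = 0.5096 mg/L
C = C₀ · e^(−k·t) = 0.5096 × e^(−0.01450 × 157)
  = 0.5096 × 0.1026 = 0.05228 mg/L

0.052 mg/L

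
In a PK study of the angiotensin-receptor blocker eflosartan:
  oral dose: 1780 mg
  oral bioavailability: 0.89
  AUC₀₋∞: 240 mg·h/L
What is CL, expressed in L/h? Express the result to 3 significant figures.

6.60 L/h

CL = F·Dose / AUC = 0.89 × 1780 / 240 = 6.601 L/h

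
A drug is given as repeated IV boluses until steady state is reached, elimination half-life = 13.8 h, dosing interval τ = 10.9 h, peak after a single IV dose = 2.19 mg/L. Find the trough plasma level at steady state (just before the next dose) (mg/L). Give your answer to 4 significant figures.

3.005 mg/L

k = ln2 / t½ = 0.693147 / 13.8 = 0.05023 h⁻¹
e^(−kτ) = e^(−0.05023 × 10.9) = 0.5784
Accumulation ratio R = 1 / (1 − e^(−kτ)) = 1 / (1 − 0.5784) = 2.372
Steady-state trough = C₀ × R × e^(−kτ) = 2.19 × 2.372 × 0.5784 = 3.005 mg/L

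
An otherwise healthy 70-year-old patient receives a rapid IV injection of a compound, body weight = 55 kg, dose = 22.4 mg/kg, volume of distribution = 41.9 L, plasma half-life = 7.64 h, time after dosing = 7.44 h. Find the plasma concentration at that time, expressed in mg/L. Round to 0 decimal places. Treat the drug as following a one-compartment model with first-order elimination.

15 mg/L

Total dose = 22.4 × 55 = 1232 mg
C₀ = Dose / Vd = 1232 / 41.9 = 29.40 mg/L
k = ln2 / t½ = 0.693147 / 7.64 = 0.09073 h⁻¹
C = C₀ · e^(−k·t) = 29.40 × e^(−0.09073 × 7.44)
  = 29.40 × 0.5091 = 14.97 mg/L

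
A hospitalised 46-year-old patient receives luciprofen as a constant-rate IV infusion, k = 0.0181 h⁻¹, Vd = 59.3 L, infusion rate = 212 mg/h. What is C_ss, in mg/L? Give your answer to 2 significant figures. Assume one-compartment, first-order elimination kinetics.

CL = k × Vd = 0.01810 × 59.3 = 1.073 L/h
At steady state Css = R₀ / CL = 212 / 1.073 = 197.6 mg/L

200 mg/L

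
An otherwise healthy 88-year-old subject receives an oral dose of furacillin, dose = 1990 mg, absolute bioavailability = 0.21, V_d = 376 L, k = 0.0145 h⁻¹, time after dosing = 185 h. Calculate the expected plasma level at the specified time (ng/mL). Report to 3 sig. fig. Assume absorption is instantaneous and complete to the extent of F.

Amount reaching circulation = F × Dose = 0.21 × 1990 = 417.9 mg
C₀ = F·Dose / Vd = 417.9 / 376 = 1.111 mg/L
C = C₀ · e^(−k·t) = 1.111 × e^(−0.01450 × 185)
  = 1.111 × 0.06839 = 0.07598 mg/L
Convert: 0.07598 mg/L × 1000 = 75.98 ng/mL

76.0 ng/mL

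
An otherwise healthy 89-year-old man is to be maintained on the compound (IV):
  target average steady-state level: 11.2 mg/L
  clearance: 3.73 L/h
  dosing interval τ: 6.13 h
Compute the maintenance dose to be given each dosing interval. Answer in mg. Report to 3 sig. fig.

At steady state, Dose/τ = Css × CL.
Dose = Css × CL × τ = 11.2 × 3.730 × 6.13 = 256.1 mg

256 mg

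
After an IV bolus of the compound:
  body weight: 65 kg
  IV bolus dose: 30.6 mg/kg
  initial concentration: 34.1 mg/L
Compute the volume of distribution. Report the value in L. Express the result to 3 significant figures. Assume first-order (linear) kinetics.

58.3 L

Dose = 30.6 × 65 = 1989 mg
Vd = Dose / C₀ = 1989 / 34.1 = 58.33 L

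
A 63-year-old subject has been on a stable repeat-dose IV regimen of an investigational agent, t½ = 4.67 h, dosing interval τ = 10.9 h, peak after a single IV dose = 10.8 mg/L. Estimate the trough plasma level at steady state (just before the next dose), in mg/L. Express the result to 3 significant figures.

k = ln2 / t½ = 0.693147 / 4.67 = 0.1484 h⁻¹
e^(−kτ) = e^(−0.1484 × 10.9) = 0.1984
Accumulation ratio R = 1 / (1 − e^(−kτ)) = 1 / (1 − 0.1984) = 1.248
Steady-state trough = C₀ × R × e^(−kτ) = 10.8 × 1.248 × 0.1984 = 2.674 mg/L

2.67 mg/L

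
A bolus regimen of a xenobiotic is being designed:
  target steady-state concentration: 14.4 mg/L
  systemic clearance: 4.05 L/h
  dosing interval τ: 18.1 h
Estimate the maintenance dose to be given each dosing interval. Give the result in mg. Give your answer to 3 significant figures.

At steady state, Dose/τ = Css × CL.
Dose = Css × CL × τ = 14.4 × 4.050 × 18.1 = 1056 mg

1060 mg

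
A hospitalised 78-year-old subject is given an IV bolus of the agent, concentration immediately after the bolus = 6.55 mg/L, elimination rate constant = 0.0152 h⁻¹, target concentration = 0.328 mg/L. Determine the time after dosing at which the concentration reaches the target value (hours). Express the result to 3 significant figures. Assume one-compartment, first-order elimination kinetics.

197 h

t = ln(C₀ / C) / k = ln(6.550 / 0.328) / 0.01520
  = ln(19.97) / 0.01520 = 2.994 / 0.01520 = 197.0 h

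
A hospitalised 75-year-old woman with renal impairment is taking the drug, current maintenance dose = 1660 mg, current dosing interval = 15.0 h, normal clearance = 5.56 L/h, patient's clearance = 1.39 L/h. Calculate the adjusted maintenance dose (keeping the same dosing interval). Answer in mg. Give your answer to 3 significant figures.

415 mg

To keep the same average steady-state level, dosing rate must scale with clearance.
CL ratio = 1.39 / 5.56 = 0.2500
New dose (same interval) = 1660 × 0.2500 = 415.0 mg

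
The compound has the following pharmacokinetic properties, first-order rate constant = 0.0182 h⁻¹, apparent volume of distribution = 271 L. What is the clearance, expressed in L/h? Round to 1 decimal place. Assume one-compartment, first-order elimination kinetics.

CL = k × Vd = 0.0182 × 271 = 4.932 L/h

4.9 L/h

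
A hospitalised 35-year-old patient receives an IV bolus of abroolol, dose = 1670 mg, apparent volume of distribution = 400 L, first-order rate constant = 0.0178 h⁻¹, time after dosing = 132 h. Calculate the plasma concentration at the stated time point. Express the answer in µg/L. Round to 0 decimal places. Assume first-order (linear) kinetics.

C₀ = Dose / Vd = 1670 / 400 = 4.175 mg/L
C = C₀ · e^(−k·t) = 4.175 × e^(−0.01780 × 132)
  = 4.175 × 0.09541 = 0.3983 mg/L
Convert: 0.3983 mg/L × 1000 = 398.3 µg/L

398 µg/L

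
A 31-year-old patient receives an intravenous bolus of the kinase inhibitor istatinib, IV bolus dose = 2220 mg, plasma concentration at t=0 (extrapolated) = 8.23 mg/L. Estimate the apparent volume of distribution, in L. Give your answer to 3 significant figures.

270 L

Vd = Dose / C₀ = 2220 / 8.23 = 269.7 L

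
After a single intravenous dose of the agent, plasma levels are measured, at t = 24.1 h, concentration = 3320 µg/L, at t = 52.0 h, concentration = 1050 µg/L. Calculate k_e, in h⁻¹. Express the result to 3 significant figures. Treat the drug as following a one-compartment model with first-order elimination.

k = ln(C₁/C₂) / (t₂ − t₁) = ln(3320/1050) / (52.0 − 24.1)
  = 1.151 / 27.90 = 0.04125 h⁻¹

0.0413 h⁻¹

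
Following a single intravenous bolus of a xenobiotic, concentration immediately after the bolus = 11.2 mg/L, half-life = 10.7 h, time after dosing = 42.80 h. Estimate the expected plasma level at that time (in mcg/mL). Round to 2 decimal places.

0.70 mcg/mL

k = ln2 / t½ = 0.693147 / 10.7 = 0.06478 h⁻¹
t / t½ = 42.80 / 10.7 = 4 half-lives
C = C₀ × (1/2)^4 = 11.20 × 0.06250 = 0.7000 mg/L
(0.7000 mg/L = 0.7000 mcg/mL)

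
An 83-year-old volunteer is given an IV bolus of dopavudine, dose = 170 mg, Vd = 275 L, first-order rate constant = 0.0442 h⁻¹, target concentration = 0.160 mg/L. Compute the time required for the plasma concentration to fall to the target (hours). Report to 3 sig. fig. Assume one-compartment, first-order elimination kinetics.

30.6 h

C₀ = Dose / Vd = 170.0 / 275 = 0.6182 mg/L
t = ln(C₀ / C) / k = ln(0.6182 / 0.160) / 0.04420
  = ln(3.864) / 0.04420 = 1.352 / 0.04420 = 30.59 h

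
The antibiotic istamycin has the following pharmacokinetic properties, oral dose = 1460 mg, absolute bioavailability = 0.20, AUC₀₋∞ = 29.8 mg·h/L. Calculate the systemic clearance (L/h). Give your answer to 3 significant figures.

CL = F·Dose / AUC = 0.20 × 1460 / 29.8 = 9.799 L/h

9.80 L/h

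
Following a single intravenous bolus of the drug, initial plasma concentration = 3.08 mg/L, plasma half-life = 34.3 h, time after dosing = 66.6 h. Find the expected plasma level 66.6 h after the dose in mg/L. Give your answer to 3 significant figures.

k = ln2 / t½ = 0.693147 / 34.3 = 0.02021 h⁻¹
C = C₀ · e^(−k·t) = 3.080 × e^(−0.02021 × 66.6)
  = 3.080 × 0.2603 = 0.8017 mg/L

0.802 mg/L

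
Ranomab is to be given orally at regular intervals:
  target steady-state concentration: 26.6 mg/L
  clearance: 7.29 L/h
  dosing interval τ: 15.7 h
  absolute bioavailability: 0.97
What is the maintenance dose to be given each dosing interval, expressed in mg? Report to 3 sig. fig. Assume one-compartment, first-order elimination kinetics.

At steady state, F × (Dose/τ) = Css × CL.
Dose = Css × CL × τ / F = 26.6 × 7.290 × 15.7 / 0.97 = 3139 mg

3140 mg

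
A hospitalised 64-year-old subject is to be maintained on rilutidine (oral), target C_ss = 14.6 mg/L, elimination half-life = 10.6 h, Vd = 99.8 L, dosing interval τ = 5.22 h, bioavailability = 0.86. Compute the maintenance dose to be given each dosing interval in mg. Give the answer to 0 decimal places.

k = ln2 / t½ = 0.693147 / 10.6 = 0.06539 h⁻¹
CL = k × Vd = 0.06539 × 99.8 = 6.526 L/h
At steady state, F × (Dose/τ) = Css × CL.
Dose = Css × CL × τ / F = 14.6 × 6.526 × 5.22 / 0.86 = 578.3 mg

578 mg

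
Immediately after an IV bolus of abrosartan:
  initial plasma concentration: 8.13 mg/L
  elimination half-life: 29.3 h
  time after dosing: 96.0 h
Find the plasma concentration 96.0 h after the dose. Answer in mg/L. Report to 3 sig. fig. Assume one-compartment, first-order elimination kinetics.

k = ln2 / t½ = 0.693147 / 29.3 = 0.02366 h⁻¹
C = C₀ · e^(−k·t) = 8.130 × e^(−0.02366 × 96.0)
  = 8.130 × 0.1032 = 0.8390 mg/L

0.839 mg/L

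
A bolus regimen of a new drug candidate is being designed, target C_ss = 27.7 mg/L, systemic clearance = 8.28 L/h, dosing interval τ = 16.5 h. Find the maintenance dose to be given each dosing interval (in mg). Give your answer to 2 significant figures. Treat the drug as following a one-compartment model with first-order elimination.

At steady state, Dose/τ = Css × CL.
Dose = Css × CL × τ = 27.7 × 8.280 × 16.5 = 3784 mg

3800 mg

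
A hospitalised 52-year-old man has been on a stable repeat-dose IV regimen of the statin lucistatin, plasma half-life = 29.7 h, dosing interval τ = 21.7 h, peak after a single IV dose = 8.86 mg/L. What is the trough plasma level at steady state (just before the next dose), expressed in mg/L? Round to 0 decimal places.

k = ln2 / t½ = 0.693147 / 29.7 = 0.02334 h⁻¹
e^(−kτ) = e^(−0.02334 × 21.7) = 0.6026
Accumulation ratio R = 1 / (1 − e^(−kτ)) = 1 / (1 − 0.6026) = 2.516
Steady-state trough = C₀ × R × e^(−kτ) = 8.86 × 2.516 × 0.6026 = 13.43 mg/L

13 mg/L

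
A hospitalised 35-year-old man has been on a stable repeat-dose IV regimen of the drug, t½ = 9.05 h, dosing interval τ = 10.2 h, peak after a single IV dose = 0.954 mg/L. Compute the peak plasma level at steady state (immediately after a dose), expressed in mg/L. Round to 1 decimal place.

1.8 mg/L

k = ln2 / t½ = 0.693147 / 9.05 = 0.07659 h⁻¹
e^(−kτ) = e^(−0.07659 × 10.2) = 0.4578
Accumulation ratio R = 1 / (1 − e^(−kτ)) = 1 / (1 − 0.4578) = 1.844
Steady-state peak = C₀ × R = 0.954 × 1.844 = 1.759 mg/L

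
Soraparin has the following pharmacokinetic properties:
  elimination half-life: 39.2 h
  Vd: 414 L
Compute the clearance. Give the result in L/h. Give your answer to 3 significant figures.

7.32 L/h

k = ln2 / t½ = 0.693147 / 39.2 = 0.01768 h⁻¹
CL = k × Vd = 0.01768 × 414 = 7.320 L/h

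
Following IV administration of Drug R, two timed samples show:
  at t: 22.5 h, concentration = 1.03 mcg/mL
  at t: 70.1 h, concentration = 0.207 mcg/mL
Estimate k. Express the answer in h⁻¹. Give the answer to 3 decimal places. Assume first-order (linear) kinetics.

0.034 h⁻¹

k = ln(C₁/C₂) / (t₂ − t₁) = ln(1.03/0.207) / (70.1 − 22.5)
  = 1.605 / 47.60 = 0.03372 h⁻¹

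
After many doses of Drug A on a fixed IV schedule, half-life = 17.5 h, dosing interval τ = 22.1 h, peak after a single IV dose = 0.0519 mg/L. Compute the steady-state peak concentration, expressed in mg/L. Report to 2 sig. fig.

0.089 mg/L

k = ln2 / t½ = 0.693147 / 17.5 = 0.03961 h⁻¹
e^(−kτ) = e^(−0.03961 × 22.1) = 0.4167
Accumulation ratio R = 1 / (1 − e^(−kτ)) = 1 / (1 − 0.4167) = 1.714
Steady-state peak = C₀ × R = 0.0519 × 1.714 = 0.08896 mg/L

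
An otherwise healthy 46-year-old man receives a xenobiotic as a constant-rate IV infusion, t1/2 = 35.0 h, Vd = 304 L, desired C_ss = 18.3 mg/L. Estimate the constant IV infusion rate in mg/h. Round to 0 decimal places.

110 mg/h

k = ln2 / t½ = 0.693147 / 35.0 = 0.01980 h⁻¹
CL = k × Vd = 0.01980 × 304 = 6.019 L/h
At steady state, infusion rate R₀ = Css × CL = 18.3 × 6.019 = 110.1 mg/h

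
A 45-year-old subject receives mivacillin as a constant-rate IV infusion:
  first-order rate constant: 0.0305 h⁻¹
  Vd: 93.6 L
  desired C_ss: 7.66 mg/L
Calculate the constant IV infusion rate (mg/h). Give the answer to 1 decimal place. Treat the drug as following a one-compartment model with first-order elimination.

CL = k × Vd = 0.03050 × 93.6 = 2.855 L/h
At steady state, infusion rate R₀ = Css × CL = 7.66 × 2.855 = 21.87 mg/h

21.9 mg/h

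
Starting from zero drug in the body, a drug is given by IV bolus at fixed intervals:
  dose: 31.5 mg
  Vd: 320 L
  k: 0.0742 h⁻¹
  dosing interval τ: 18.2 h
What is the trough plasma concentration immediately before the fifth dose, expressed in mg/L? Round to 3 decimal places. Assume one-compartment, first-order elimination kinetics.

C₀ per dose = Dose / Vd = 31.5 / 320 = 0.09844 mg/L
Fraction remaining after one interval: r = e^(−kτ) = e^(−0.07420 × 18.2) = 0.2591
Before dose 5, 4 doses have been given (aged 1τ, 2τ, 3τ, 4τ).
C_trough = C₀ × (r + r² + … + r^4) = C₀ × r(1−r^4)/(1−r)
        = 0.09844 × 0.2591 × (1 − 0.004507) / (1 − 0.2591) = 0.03427 mg/L

0.034 mg/L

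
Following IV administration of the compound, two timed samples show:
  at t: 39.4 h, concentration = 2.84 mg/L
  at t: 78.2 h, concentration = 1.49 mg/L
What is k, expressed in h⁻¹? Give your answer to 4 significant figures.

k = ln(C₁/C₂) / (t₂ − t₁) = ln(2.84/1.49) / (78.2 − 39.4)
  = 0.6450 / 38.80 = 0.01662 h⁻¹

0.01662 h⁻¹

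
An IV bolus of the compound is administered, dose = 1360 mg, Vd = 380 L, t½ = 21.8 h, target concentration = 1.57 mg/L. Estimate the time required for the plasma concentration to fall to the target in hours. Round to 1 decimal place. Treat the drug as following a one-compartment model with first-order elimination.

25.9 h

C₀ = Dose / Vd = 1360 / 380 = 3.579 mg/L
k = ln2 / t½ = 0.693147 / 21.8 = 0.03180 h⁻¹
t = ln(C₀ / C) / k = ln(3.579 / 1.57) / 0.03180
  = ln(2.280) / 0.03180 = 0.8242 / 0.03180 = 25.92 h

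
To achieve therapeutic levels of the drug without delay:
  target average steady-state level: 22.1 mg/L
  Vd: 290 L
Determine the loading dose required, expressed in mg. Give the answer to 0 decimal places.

LD = Css × Vd = 22.1 × 290 = 6409 mg

6409 mg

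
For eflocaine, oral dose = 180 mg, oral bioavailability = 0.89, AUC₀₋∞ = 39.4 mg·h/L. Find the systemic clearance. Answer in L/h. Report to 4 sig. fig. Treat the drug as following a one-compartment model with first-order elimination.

4.066 L/h

CL = F·Dose / AUC = 0.89 × 180 / 39.4 = 4.066 L/h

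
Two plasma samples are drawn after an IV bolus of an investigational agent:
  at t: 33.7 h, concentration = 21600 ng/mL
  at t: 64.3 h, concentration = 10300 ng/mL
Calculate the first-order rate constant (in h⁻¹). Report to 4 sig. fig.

0.02420 h⁻¹

k = ln(C₁/C₂) / (t₂ − t₁) = ln(21600/10300) / (64.3 − 33.7)
  = 0.7405 / 30.60 = 0.02420 h⁻¹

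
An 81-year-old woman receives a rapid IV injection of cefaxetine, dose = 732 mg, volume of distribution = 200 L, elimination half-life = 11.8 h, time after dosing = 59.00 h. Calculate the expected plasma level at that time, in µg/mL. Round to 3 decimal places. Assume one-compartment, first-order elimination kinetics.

0.114 µg/mL

C₀ = Dose / Vd = 732.0 / 200 = 3.660 mg/L
k = ln2 / t½ = 0.693147 / 11.8 = 0.05874 h⁻¹
t / t½ = 59.00 / 11.8 = 5 half-lives
C = C₀ × (1/2)^5 = 3.660 × 0.03125 = 0.1144 mg/L
(0.1144 mg/L = 0.1144 µg/mL)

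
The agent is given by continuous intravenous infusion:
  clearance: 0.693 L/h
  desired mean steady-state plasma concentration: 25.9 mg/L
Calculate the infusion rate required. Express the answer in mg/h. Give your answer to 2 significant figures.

At steady state, infusion rate R₀ = Css × CL = 25.9 × 0.6930 = 17.95 mg/h

18 mg/h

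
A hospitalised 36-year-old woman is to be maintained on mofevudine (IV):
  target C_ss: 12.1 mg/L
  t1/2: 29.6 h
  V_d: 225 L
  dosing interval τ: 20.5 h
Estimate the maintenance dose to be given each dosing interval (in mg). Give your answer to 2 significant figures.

k = ln2 / t½ = 0.693147 / 29.6 = 0.02342 h⁻¹
CL = k × Vd = 0.02342 × 225 = 5.270 L/h
At steady state, Dose/τ = Css × CL.
Dose = Css × CL × τ = 12.1 × 5.270 × 20.5 = 1307 mg

1300 mg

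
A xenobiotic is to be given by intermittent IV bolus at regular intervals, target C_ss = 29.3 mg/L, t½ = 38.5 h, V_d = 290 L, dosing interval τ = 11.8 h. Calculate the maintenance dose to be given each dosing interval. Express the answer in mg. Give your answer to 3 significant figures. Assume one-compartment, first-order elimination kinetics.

1810 mg

k = ln2 / t½ = 0.693147 / 38.5 = 0.01800 h⁻¹
CL = k × Vd = 0.01800 × 290 = 5.220 L/h
At steady state, Dose/τ = Css × CL.
Dose = Css × CL × τ = 29.3 × 5.220 × 11.8 = 1805 mg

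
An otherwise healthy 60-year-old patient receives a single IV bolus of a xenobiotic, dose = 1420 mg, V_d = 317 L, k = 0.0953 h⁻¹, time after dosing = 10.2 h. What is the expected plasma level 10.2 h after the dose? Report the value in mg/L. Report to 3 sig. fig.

1.69 mg/L

C₀ = Dose / Vd = 1420 / 317 = 4.479 mg/L
C = C₀ · e^(−k·t) = 4.479 × e^(−0.09530 × 10.2)
  = 4.479 × 0.3783 = 1.694 mg/L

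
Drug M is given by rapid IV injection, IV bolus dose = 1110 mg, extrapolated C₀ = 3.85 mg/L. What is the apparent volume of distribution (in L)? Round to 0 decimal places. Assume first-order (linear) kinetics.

288 L

Vd = Dose / C₀ = 1110 / 3.85 = 288.3 L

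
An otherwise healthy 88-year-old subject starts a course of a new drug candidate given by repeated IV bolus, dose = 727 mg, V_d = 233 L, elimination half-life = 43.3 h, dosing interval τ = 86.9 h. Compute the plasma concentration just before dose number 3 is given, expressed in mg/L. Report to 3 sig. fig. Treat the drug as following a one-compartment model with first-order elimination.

C₀ per dose = Dose / Vd = 727 / 233 = 3.120 mg/L
k = ln2 / t½ = 0.693147 / 43.3 = 0.01601 h⁻¹
Fraction remaining after one interval: r = e^(−kτ) = e^(−0.01601 × 86.9) = 0.2488
Before dose 3, 2 doses have been given (aged 1τ, 2τ).
C_trough = C₀ × (r + r²) = 3.120 × (0.2488 + 0.06190) = 0.9694 mg/L

0.969 mg/L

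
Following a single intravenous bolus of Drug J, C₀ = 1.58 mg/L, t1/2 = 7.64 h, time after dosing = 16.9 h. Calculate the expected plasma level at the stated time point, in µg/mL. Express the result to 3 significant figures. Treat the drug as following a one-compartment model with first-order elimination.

0.341 µg/mL

k = ln2 / t½ = 0.693147 / 7.64 = 0.09073 h⁻¹
C = C₀ · e^(−k·t) = 1.580 × e^(−0.09073 × 16.9)
  = 1.580 × 0.2158 = 0.3410 mg/L
(0.3410 mg/L = 0.3410 µg/mL)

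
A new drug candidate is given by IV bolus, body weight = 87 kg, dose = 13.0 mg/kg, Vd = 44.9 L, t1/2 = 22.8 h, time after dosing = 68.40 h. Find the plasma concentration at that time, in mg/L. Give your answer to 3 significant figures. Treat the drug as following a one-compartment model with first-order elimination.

Total dose = 13.0 × 87 = 1131 mg
C₀ = Dose / Vd = 1131 / 44.9 = 25.19 mg/L
k = ln2 / t½ = 0.693147 / 22.8 = 0.03040 h⁻¹
t / t½ = 68.40 / 22.8 = 3 half-lives
C = C₀ × (1/2)^3 = 25.19 × 0.1250 = 3.149 mg/L

3.15 mg/L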